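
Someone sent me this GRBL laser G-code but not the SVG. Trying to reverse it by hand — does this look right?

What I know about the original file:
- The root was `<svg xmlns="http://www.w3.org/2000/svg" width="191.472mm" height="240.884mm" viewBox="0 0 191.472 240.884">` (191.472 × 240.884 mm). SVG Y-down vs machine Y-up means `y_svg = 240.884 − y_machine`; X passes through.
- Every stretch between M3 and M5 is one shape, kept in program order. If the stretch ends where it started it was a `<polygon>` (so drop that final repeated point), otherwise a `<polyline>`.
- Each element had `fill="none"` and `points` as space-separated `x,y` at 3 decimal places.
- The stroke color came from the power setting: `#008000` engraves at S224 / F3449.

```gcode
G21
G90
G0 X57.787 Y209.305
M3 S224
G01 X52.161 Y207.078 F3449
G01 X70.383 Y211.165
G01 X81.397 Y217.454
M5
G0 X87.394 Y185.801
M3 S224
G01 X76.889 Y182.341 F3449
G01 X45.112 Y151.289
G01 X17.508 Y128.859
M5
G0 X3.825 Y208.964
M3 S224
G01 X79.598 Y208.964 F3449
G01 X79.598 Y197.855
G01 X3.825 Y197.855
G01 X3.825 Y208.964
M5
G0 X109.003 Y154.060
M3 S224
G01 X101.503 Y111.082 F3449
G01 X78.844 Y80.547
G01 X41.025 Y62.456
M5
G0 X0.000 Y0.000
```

<svg xmlns="http://www.w3.org/2000/svg" width="191.472mm" height="240.884mm" viewBox="0 0 191.472 240.884">
  <polyline points="57.787,31.579 52.161,33.806 70.383,29.719 81.397,23.430" fill="none" stroke="#008000"/>
  <polyline points="87.394,55.083 76.889,58.543 45.112,89.595 17.508,112.025" fill="none" stroke="#008000"/>
  <polygon points="3.825,31.920 79.598,31.920 79.598,43.029 3.825,43.029" fill="none" stroke="#008000"/>
  <polyline points="109.003,86.824 101.503,129.802 78.844,160.337 41.025,178.428" fill="none" stroke="#008000"/>
</svg>

Each laser-on run becomes one SVG element. Flip Y back into SVG space with y_svg = 240.884 − y_machine. Every run uses S224, so all elements get stroke `#008000` (engrave).

Run 1: The run is open, so emit a `<polyline>` with points (Y-flipped): 57.787,31.579 52.161,33.806 70.383,29.719 81.397,23.430.

Run 2: The run is open, so emit a `<polyline>` with points (Y-flipped): 87.394,55.083 76.889,58.543 45.112,89.595 17.508,112.025.

Run 3: The run returns to its start, so emit a `<polygon>` with points (Y-flipped): 3.825,31.920 79.598,31.920 79.598,43.029 3.825,43.029.

Run 4: The run is open, so emit a `<polyline>` with points (Y-flipped): 109.003,86.824 101.503,129.802 78.844,160.337 41.025,178.428.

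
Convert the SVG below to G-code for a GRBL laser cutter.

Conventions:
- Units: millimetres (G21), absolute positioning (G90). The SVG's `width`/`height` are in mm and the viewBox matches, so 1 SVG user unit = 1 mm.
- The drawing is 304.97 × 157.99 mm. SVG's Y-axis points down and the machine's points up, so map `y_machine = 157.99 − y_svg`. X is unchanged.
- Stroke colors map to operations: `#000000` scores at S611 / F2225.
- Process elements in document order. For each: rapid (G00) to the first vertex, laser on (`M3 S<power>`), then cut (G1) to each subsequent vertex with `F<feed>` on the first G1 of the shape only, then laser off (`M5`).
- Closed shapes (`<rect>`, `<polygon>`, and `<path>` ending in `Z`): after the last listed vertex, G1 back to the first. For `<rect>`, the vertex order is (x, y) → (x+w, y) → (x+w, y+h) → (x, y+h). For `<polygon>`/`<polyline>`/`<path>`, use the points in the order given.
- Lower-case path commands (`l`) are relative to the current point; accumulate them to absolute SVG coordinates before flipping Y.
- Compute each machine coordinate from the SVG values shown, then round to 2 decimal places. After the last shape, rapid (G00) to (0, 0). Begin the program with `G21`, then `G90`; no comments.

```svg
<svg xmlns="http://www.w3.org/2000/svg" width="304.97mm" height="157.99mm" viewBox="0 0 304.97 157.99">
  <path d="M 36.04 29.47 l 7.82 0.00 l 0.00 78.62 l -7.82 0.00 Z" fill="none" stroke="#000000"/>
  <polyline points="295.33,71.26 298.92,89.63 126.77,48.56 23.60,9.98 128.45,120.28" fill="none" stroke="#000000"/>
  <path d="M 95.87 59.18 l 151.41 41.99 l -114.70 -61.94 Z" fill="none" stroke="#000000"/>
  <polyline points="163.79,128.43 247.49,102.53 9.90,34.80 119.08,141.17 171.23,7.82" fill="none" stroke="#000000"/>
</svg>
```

Since the viewBox matches the mm dimensions, user units are millimetres directly. The only transform is the Y-flip y_m = 157.99 − y_svg.

Shape 1 is a rectangle drawn with `<path>`. Its stroke #000000 means score at S611, F2225. After flipping Y the toolpath is (36.04,128.52) → (43.86,128.52) → (43.86,49.90) → (36.04,49.90) → (36.04,128.52), returning to the start.

Shape 2 is a open polyline drawn with `<polyline>`. Its stroke #000000 means score at S611, F2225. After flipping Y the toolpath is (295.33,86.73) → (298.92,68.36) → (126.77,109.43) → (23.60,148.01) → (128.45,37.71).

Shape 3 is a closed polygon drawn with `<path>`. Its stroke #000000 means score at S611, F2225. After flipping Y the toolpath is (95.87,98.81) → (247.28,56.82) → (132.58,118.76) → (95.87,98.81), returning to the start.

Shape 4 is a open polyline drawn with `<polyline>`. Its stroke #000000 means score at S611, F2225. After flipping Y the toolpath is (163.79,29.56) → (247.49,55.46) → (9.90,123.19) → (119.08,16.82) → (171.23,150.17).

G21
G90
G00 X36.04 Y128.52
M3 S611
G1 X43.86 Y128.52 F2225
G1 X43.86 Y49.90
G1 X36.04 Y49.90
G1 X36.04 Y128.52
M5
G00 X295.33 Y86.73
M3 S611
G1 X298.92 Y68.36 F2225
G1 X126.77 Y109.43
G1 X23.60 Y148.01
G1 X128.45 Y37.71
M5
G00 X95.87 Y98.81
M3 S611
G1 X247.28 Y56.82 F2225
G1 X132.58 Y118.76
G1 X95.87 Y98.81
M5
G00 X163.79 Y29.56
M3 S611
G1 X247.49 Y55.46 F2225
G1 X9.90 Y123.19
G1 X119.08 Y16.82
G1 X171.23 Y150.17
M5
G00 X0.00 Y0.00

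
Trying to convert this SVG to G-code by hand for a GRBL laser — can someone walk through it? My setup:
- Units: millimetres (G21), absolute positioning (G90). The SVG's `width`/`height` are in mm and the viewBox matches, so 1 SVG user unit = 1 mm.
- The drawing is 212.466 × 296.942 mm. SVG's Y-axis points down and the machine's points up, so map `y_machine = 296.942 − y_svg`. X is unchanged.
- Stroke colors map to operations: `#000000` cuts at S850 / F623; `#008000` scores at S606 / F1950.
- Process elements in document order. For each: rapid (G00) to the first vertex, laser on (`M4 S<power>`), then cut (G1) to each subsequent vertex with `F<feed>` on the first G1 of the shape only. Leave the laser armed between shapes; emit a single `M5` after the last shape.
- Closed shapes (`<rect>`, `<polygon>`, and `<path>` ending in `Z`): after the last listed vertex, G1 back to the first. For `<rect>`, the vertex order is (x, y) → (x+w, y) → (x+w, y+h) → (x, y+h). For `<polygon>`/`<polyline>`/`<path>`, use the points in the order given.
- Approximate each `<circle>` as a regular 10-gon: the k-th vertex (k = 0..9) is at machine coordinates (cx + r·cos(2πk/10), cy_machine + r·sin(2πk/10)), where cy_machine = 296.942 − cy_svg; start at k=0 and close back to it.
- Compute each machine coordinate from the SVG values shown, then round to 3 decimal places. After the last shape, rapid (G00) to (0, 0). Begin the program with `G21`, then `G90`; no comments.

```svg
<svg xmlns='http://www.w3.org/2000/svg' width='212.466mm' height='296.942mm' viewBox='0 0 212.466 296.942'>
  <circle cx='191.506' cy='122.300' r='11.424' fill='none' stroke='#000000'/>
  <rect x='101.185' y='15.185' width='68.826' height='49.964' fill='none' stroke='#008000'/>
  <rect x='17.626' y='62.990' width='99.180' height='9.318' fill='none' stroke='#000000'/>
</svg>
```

Since the viewBox matches the mm dimensions, user units are millimetres directly. The only transform is the Y-flip y_m = 296.942 − y_svg.

Shape 1 is a circle drawn with `<circle>`. Its stroke #000000 means cut at S850, F623. After flipping Y the toolpath is (202.930,174.642) → (200.748,181.357) → (195.036,185.507) → (187.976,185.507) → (182.264,181.357) → (180.082,174.642) → (182.264,167.927) → (187.976,163.777) → (195.036,163.777) → (200.748,167.927) → (202.930,174.642), returning to the start.

Shape 2 is a rectangle drawn with `<rect>`. Its stroke #008000 means score at S606, F1950. After flipping Y the toolpath is (101.185,281.757) → (170.011,281.757) → (170.011,231.793) → (101.185,231.793) → (101.185,281.757), returning to the start.

Shape 3 is a rectangle drawn with `<rect>`. Its stroke #000000 means cut at S850, F623. After flipping Y the toolpath is (17.626,233.952) → (116.806,233.952) → (116.806,224.634) → (17.626,224.634) → (17.626,233.952), returning to the start.

G21
G90
G00 X202.930 Y174.642
M4 S850
G1 X200.748 Y181.357 F623
G1 X195.036 Y185.507
G1 X187.976 Y185.507
G1 X182.264 Y181.357
G1 X180.082 Y174.642
G1 X182.264 Y167.927
G1 X187.976 Y163.777
G1 X195.036 Y163.777
G1 X200.748 Y167.927
G1 X202.930 Y174.642
G00 X101.185 Y281.757
M4 S606
G1 X170.011 Y281.757 F1950
G1 X170.011 Y231.793
G1 X101.185 Y231.793
G1 X101.185 Y281.757
G00 X17.626 Y233.952
M4 S850
G1 X116.806 Y233.952 F623
G1 X116.806 Y224.634
G1 X17.626 Y224.634
G1 X17.626 Y233.952
M5
G00 X0.000 Y0.000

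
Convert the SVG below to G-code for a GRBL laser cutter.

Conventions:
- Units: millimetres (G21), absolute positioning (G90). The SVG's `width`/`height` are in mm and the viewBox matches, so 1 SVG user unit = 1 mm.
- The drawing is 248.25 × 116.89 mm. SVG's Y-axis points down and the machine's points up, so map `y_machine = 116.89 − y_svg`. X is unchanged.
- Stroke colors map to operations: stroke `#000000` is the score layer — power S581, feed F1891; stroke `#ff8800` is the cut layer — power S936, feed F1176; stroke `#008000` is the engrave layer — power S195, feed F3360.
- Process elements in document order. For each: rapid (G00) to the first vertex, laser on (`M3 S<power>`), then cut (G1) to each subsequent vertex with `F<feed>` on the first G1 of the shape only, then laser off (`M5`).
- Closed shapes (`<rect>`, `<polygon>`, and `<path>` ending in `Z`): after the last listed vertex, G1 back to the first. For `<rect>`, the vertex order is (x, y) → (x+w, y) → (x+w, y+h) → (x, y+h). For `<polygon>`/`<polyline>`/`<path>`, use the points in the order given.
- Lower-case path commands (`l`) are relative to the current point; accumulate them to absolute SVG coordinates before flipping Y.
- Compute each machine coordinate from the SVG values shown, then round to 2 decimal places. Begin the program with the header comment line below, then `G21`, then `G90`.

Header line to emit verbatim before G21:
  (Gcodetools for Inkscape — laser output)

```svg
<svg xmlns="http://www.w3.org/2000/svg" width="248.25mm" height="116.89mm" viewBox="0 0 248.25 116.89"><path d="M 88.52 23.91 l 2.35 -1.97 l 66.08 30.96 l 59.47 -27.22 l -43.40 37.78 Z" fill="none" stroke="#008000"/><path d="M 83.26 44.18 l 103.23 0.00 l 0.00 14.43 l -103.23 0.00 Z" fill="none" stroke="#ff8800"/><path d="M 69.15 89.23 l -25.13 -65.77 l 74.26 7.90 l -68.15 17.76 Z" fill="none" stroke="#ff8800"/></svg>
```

(Gcodetools for Inkscape — laser output)
G21
G90
G00 X88.52 Y92.98
M3 S195
G1 X90.87 Y94.95 F3360
G1 X156.95 Y63.99
G1 X216.42 Y91.21
G1 X173.02 Y53.43
G1 X88.52 Y92.98
M5
G00 X83.26 Y72.71
M3 S936
G1 X186.49 Y72.71 F1176
G1 X186.49 Y58.28
G1 X83.26 Y58.28
G1 X83.26 Y72.71
M5
G00 X69.15 Y27.66
M3 S936
G1 X44.02 Y93.43 F1176
G1 X118.28 Y85.53
G1 X50.13 Y67.77
G1 X69.15 Y27.66
M5

viewBox `0 0 248.25 116.89` with mm width/height → 1 unit = 1 mm. Flip: y_m = 116.89 − y_svg.

**Shape 1** — `<path>` closed polygon, stroke `#008000` → engrave (S195, F3360). Machine vertices: (88.52,92.98) → (90.87,94.95) → (156.95,63.99) → (216.42,91.21) → (173.02,53.43) → (88.52,92.98). Closed: final G1 returns to the first vertex.

**Shape 2** — `<path>` rectangle, stroke `#ff8800` → cut (S936, F1176). Machine vertices: (83.26,72.71) → (186.49,72.71) → (186.49,58.28) → (83.26,58.28) → (83.26,72.71). Closed: final G1 returns to the first vertex.

**Shape 3** — `<path>` closed polygon, stroke `#ff8800` → cut (S936, F1176). Machine vertices: (69.15,27.66) → (44.02,93.43) → (118.28,85.53) → (50.13,67.77) → (69.15,27.66). Closed: final G1 returns to the first vertex.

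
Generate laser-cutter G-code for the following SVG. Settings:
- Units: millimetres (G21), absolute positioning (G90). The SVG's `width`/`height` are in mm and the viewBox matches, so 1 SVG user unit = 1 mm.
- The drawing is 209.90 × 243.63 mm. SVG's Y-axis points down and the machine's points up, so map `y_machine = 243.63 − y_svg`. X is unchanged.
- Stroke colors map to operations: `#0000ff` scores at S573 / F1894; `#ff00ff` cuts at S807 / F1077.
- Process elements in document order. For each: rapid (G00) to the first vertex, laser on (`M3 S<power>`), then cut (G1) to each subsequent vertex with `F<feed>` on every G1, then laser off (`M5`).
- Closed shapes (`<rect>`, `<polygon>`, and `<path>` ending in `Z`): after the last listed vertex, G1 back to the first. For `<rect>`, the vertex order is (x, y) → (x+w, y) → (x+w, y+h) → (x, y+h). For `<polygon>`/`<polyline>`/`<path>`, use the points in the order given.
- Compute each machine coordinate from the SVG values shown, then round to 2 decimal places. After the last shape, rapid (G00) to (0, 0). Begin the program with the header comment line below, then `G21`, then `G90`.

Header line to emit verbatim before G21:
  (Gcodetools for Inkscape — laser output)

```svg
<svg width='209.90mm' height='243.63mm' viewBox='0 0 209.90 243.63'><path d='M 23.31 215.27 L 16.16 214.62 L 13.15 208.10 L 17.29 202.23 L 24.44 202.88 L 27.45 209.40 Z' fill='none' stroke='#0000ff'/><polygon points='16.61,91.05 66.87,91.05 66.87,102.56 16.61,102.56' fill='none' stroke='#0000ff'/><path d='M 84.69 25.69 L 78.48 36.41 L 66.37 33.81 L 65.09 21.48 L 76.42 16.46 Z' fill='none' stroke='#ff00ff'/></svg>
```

(Gcodetools for Inkscape — laser output)
G21
G90
G00 X23.31 Y28.36
M3 S573
G1 X16.16 Y29.01 F1894
G1 X13.15 Y35.53 F1894
G1 X17.29 Y41.40 F1894
G1 X24.44 Y40.75 F1894
G1 X27.45 Y34.23 F1894
G1 X23.31 Y28.36 F1894
M5
G00 X16.61 Y152.58
M3 S573
G1 X66.87 Y152.58 F1894
G1 X66.87 Y141.07 F1894
G1 X16.61 Y141.07 F1894
G1 X16.61 Y152.58 F1894
M5
G00 X84.69 Y217.94
M3 S807
G1 X78.48 Y207.22 F1077
G1 X66.37 Y209.82 F1077
G1 X65.09 Y222.15 F1077
G1 X76.42 Y227.17 F1077
G1 X84.69 Y217.94 F1077
M5
G00 X0.00 Y0.00

viewBox `0 0 209.90 243.63` with mm width/height → 1 unit = 1 mm. Flip: y_m = 243.63 − y_svg.

**Shape 1** — `<path>` regular polygon, stroke `#0000ff` → score (S573, F1894). Machine vertices: (23.31,28.36) → (16.16,29.01) → (13.15,35.53) → (17.29,41.40) → (24.44,40.75) → (27.45,34.23) → (23.31,28.36). Closed: final G1 returns to the first vertex.

**Shape 2** — `<polygon>` rectangle, stroke `#0000ff` → score (S573, F1894). Machine vertices: (16.61,152.58) → (66.87,152.58) → (66.87,141.07) → (16.61,141.07) → (16.61,152.58). Closed: final G1 returns to the first vertex.

**Shape 3** — `<path>` regular polygon, stroke `#ff00ff` → cut (S807, F1077). Machine vertices: (84.69,217.94) → (78.48,207.22) → (66.37,209.82) → (65.09,222.15) → (76.42,227.17) → (84.69,217.94). Closed: final G1 returns to the first vertex.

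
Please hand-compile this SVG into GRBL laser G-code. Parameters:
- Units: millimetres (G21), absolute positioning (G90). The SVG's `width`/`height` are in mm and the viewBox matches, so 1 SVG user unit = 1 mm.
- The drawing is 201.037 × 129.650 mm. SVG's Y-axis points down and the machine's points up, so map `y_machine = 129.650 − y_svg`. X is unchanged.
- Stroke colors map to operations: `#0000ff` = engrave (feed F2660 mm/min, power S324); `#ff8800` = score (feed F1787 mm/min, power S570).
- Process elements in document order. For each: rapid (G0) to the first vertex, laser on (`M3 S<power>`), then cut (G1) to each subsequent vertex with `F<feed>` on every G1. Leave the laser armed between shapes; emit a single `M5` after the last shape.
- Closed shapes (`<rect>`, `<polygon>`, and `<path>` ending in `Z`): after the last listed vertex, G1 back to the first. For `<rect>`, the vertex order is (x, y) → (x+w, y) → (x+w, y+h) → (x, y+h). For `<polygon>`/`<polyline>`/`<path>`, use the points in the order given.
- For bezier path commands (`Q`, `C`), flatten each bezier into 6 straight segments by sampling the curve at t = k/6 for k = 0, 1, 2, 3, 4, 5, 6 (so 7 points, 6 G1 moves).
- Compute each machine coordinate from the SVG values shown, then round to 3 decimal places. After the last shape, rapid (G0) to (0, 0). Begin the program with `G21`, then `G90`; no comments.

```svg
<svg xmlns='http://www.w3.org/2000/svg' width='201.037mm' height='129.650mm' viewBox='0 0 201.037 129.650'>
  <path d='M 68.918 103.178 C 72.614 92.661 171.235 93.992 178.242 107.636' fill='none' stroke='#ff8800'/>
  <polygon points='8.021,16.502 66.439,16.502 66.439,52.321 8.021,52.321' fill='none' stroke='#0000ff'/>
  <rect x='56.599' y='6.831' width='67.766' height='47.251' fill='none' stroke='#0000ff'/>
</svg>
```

viewBox `0 0 201.037 129.650` with mm width/height → 1 unit = 1 mm. Flip: y_m = 129.650 − y_svg.

**Shape 1** — `<path>` cubic bezier, stroke `#ff8800` → score (S570, F1787). Control points (SVG): P0=(68.918,103.178), P1=(72.614,92.661), P2=(171.235,93.992), P3=(178.242,107.636); sampled at t=k/6. Machine vertices: (68.918,26.472) → (77.813,30.741) → (97.347,33.022) → (122.338,33.303) → (147.606,31.571) → (167.968,27.812) → (178.242,22.014). Open path.

**Shape 2** — `<polygon>` rectangle, stroke `#0000ff` → engrave (S324, F2660). Machine vertices: (8.021,113.148) → (66.439,113.148) → (66.439,77.329) → (8.021,77.329) → (8.021,113.148). Closed: final G1 returns to the first vertex.

**Shape 3** — `<rect>` rectangle, stroke `#0000ff` → engrave (S324, F2660). Machine vertices: (56.599,122.819) → (124.365,122.819) → (124.365,75.568) → (56.599,75.568) → (56.599,122.819). Closed: final G1 returns to the first vertex.

G21
G90
G0 X68.918 Y26.472
M3 S570
G1 X77.813 Y30.741 F1787
G1 X97.347 Y33.022 F1787
G1 X122.338 Y33.303 F1787
G1 X147.606 Y31.571 F1787
G1 X167.968 Y27.812 F1787
G1 X178.242 Y22.014 F1787
G0 X8.021 Y113.148
M3 S324
G1 X66.439 Y113.148 F2660
G1 X66.439 Y77.329 F2660
G1 X8.021 Y77.329 F2660
G1 X8.021 Y113.148 F2660
G0 X56.599 Y122.819
M3 S324
G1 X124.365 Y122.819 F2660
G1 X124.365 Y75.568 F2660
G1 X56.599 Y75.568 F2660
G1 X56.599 Y122.819 F2660
M5
G0 X0.000 Y0.000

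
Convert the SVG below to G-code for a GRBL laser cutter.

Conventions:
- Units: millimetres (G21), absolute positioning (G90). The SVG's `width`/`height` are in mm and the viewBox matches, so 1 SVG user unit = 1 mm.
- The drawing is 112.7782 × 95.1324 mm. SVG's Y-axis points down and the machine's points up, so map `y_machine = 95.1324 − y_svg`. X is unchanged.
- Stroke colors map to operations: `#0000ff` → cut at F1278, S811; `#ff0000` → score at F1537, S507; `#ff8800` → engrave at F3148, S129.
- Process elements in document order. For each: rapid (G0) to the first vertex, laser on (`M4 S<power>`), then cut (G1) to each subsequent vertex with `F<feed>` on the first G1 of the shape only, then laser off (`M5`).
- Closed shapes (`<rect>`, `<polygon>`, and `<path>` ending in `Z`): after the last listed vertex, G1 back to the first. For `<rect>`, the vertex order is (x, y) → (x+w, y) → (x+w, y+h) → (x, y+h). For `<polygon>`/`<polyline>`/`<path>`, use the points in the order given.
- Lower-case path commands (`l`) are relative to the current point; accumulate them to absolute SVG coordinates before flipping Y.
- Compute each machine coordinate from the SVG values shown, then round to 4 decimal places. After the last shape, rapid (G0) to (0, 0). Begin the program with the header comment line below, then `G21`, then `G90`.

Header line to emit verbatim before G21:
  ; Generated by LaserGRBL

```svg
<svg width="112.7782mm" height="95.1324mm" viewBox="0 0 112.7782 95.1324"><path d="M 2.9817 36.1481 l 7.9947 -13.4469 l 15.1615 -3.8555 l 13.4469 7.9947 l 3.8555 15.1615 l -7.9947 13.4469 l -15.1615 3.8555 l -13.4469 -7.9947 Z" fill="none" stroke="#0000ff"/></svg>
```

viewBox `0 0 112.7782 95.1324` with mm width/height → 1 unit = 1 mm. Flip: y_m = 95.1324 − y_svg.

**Shape 1** — `<path>` regular polygon, stroke `#0000ff` → cut (S811, F1278). Machine vertices: (2.9817,58.9843) → (10.9764,72.4312) → (26.1379,76.2867) → (39.5848,68.2920) → (43.4403,53.1305) → (35.4456,39.6836) → (20.2841,35.8281) → (6.8372,43.8228) → (2.9817,58.9843). Closed: final G1 returns to the first vertex.

; Generated by LaserGRBL
G21
G90
G0 X2.9817 Y58.9843
M4 S811
G1 X10.9764 Y72.4312 F1278
G1 X26.1379 Y76.2867
G1 X39.5848 Y68.2920
G1 X43.4403 Y53.1305
G1 X35.4456 Y39.6836
G1 X20.2841 Y35.8281
G1 X6.8372 Y43.8228
G1 X2.9817 Y58.9843
M5
G0 X0.0000 Y0.0000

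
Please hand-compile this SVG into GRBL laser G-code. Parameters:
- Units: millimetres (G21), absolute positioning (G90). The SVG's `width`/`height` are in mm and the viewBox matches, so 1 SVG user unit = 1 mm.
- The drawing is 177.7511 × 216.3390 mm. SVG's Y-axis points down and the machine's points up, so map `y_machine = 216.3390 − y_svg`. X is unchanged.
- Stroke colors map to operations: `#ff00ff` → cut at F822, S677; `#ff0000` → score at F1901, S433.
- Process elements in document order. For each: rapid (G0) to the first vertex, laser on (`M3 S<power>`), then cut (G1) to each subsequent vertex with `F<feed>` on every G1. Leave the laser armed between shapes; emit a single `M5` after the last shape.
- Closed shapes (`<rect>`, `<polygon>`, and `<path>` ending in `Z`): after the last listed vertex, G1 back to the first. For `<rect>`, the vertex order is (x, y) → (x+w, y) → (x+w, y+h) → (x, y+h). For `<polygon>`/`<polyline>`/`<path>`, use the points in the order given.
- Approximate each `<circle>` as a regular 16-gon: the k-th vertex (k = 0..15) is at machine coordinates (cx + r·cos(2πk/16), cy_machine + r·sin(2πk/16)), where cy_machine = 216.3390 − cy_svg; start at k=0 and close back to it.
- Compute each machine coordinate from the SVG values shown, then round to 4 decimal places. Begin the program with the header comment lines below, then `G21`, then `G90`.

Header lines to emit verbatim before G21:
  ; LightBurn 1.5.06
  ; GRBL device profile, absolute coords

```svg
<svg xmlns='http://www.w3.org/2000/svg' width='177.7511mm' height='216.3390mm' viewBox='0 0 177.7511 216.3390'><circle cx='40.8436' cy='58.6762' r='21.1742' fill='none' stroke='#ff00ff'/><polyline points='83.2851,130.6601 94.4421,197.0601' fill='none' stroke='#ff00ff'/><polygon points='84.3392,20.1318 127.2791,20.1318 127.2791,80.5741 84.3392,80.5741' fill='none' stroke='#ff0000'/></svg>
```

; LightBurn 1.5.06
; GRBL device profile, absolute coords
G21
G90
G0 X62.0178 Y157.6628
M3 S677
G1 X60.4060 Y165.7658 F822
G1 X55.8160 Y172.6352 F822
G1 X48.9466 Y177.2252 F822
G1 X40.8436 Y178.8370 F822
G1 X32.7406 Y177.2252 F822
G1 X25.8712 Y172.6352 F822
G1 X21.2812 Y165.7658 F822
G1 X19.6694 Y157.6628 F822
G1 X21.2812 Y149.5598 F822
G1 X25.8712 Y142.6904 F822
G1 X32.7406 Y138.1004 F822
G1 X40.8436 Y136.4886 F822
G1 X48.9466 Y138.1004 F822
G1 X55.8160 Y142.6904 F822
G1 X60.4060 Y149.5598 F822
G1 X62.0178 Y157.6628 F822
G0 X83.2851 Y85.6789
M3 S677
G1 X94.4421 Y19.2789 F822
G0 X84.3392 Y196.2072
M3 S433
G1 X127.2791 Y196.2072 F1901
G1 X127.2791 Y135.7649 F1901
G1 X84.3392 Y135.7649 F1901
G1 X84.3392 Y196.2072 F1901
M5

Since the viewBox matches the mm dimensions, user units are millimetres directly. The only transform is the Y-flip y_m = 216.3390 − y_svg.

Shape 1 is a circle drawn with `<circle>`. Its stroke #ff00ff means cut at S677, F822. After flipping Y the toolpath is (62.0178,157.6628) → (60.4060,165.7658) → (55.8160,172.6352) → (48.9466,177.2252) → (40.8436,178.8370) → (32.7406,177.2252) → (25.8712,172.6352) → (21.2812,165.7658) → (19.6694,157.6628) → (21.2812,149.5598) → (25.8712,142.6904) → (32.7406,138.1004) → (40.8436,136.4886) → (48.9466,138.1004) → (55.8160,142.6904) → (60.4060,149.5598) → (62.0178,157.6628), returning to the start.

Shape 2 is a line segment drawn with `<polyline>`. Its stroke #ff00ff means cut at S677, F822. After flipping Y the toolpath is (83.2851,85.6789) → (94.4421,19.2789).

Shape 3 is a rectangle drawn with `<polygon>`. Its stroke #ff0000 means score at S433, F1901. After flipping Y the toolpath is (84.3392,196.2072) → (127.2791,196.2072) → (127.2791,135.7649) → (84.3392,135.7649) → (84.3392,196.2072), returning to the start.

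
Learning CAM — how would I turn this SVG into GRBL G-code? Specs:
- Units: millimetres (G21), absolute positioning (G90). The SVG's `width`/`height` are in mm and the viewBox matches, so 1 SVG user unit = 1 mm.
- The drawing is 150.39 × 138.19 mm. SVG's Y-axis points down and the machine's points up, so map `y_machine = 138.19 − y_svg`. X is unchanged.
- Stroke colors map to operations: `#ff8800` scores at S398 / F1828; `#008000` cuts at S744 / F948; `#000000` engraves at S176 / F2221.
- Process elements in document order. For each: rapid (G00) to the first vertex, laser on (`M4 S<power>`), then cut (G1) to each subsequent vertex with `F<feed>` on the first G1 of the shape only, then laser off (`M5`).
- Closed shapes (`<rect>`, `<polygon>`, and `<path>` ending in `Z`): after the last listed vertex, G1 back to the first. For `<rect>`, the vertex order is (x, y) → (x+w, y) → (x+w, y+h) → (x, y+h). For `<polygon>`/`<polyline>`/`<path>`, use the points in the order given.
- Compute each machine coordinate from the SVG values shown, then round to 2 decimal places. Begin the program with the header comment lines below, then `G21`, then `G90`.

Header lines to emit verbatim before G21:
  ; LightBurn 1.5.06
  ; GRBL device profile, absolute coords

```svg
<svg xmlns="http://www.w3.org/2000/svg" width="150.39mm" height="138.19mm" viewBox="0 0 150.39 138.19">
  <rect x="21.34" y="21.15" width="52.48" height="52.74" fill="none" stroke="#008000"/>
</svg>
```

; LightBurn 1.5.06
; GRBL device profile, absolute coords
G21
G90
G00 X21.34 Y117.04
M4 S744
G1 X73.82 Y117.04 F948
G1 X73.82 Y64.30
G1 X21.34 Y64.30
G1 X21.34 Y117.04
M5

1 u = 1 mm; y_m = 138.19 − y.

[1] `<rect>` rectangle, #008000→cut S744 F948: (21.34,117.04) → (73.82,117.04) → (73.82,64.30) → (21.34,64.30) → (21.34,117.04) (closed)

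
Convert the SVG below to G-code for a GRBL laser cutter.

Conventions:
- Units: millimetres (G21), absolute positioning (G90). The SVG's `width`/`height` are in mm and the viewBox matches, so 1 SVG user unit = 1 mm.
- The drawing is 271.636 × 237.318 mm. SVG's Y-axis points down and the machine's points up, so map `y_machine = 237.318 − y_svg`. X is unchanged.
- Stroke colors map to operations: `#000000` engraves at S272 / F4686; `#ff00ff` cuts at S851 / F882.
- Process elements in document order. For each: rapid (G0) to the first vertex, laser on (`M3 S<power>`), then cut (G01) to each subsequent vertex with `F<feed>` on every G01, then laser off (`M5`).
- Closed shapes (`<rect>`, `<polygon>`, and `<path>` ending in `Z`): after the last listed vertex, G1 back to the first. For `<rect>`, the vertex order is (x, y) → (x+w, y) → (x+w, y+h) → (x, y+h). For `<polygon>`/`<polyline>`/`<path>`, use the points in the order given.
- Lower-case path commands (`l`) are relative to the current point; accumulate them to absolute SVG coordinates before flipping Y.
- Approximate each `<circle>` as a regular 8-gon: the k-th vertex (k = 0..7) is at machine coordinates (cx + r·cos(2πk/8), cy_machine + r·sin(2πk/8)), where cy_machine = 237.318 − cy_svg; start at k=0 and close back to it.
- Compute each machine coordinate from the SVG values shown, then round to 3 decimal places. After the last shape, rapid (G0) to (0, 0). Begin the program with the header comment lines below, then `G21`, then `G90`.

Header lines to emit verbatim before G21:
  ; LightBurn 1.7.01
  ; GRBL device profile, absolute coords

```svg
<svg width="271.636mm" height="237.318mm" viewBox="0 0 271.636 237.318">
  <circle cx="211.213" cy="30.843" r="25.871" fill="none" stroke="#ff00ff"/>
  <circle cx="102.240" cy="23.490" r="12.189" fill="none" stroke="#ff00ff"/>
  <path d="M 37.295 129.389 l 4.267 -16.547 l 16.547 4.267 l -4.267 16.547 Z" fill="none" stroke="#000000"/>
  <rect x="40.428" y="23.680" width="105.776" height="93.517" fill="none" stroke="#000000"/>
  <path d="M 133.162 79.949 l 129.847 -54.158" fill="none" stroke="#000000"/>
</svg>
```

; LightBurn 1.7.01
; GRBL device profile, absolute coords
G21
G90
G0 X237.084 Y206.475
M3 S851
G01 X229.507 Y224.769 F882
G01 X211.213 Y232.346 F882
G01 X192.919 Y224.769 F882
G01 X185.342 Y206.475 F882
G01 X192.919 Y188.181 F882
G01 X211.213 Y180.604 F882
G01 X229.507 Y188.181 F882
G01 X237.084 Y206.475 F882
M5
G0 X114.429 Y213.828
M3 S851
G01 X110.859 Y222.447 F882
G01 X102.240 Y226.017 F882
G01 X93.621 Y222.447 F882
G01 X90.051 Y213.828 F882
G01 X93.621 Y205.209 F882
G01 X102.240 Y201.639 F882
G01 X110.859 Y205.209 F882
G01 X114.429 Y213.828 F882
M5
G0 X37.295 Y107.929
M3 S272
G01 X41.562 Y124.476 F4686
G01 X58.109 Y120.209 F4686
G01 X53.842 Y103.662 F4686
G01 X37.295 Y107.929 F4686
M5
G0 X40.428 Y213.638
M3 S272
G01 X146.204 Y213.638 F4686
G01 X146.204 Y120.121 F4686
G01 X40.428 Y120.121 F4686
G01 X40.428 Y213.638 F4686
M5
G0 X133.162 Y157.369
M3 S272
G01 X263.009 Y211.527 F4686
M5
G0 X0.000 Y0.000

Since the viewBox matches the mm dimensions, user units are millimetres directly. The only transform is the Y-flip y_m = 237.318 − y_svg.

Shape 1 is a circle drawn with `<circle>`. Its stroke #ff00ff means cut at S851, F882. After flipping Y the toolpath is (237.084,206.475) → (229.507,224.769) → (211.213,232.346) → (192.919,224.769) → (185.342,206.475) → (192.919,188.181) → (211.213,180.604) → (229.507,188.181) → (237.084,206.475), returning to the start.

Shape 2 is a circle drawn with `<circle>`. Its stroke #ff00ff means cut at S851, F882. After flipping Y the toolpath is (114.429,213.828) → (110.859,222.447) → (102.240,226.017) → (93.621,222.447) → (90.051,213.828) → (93.621,205.209) → (102.240,201.639) → (110.859,205.209) → (114.429,213.828), returning to the start.

Shape 3 is a regular polygon drawn with `<path>`. Its stroke #000000 means engrave at S272, F4686. After flipping Y the toolpath is (37.295,107.929) → (41.562,124.476) → (58.109,120.209) → (53.842,103.662) → (37.295,107.929), returning to the start.

Shape 4 is a rectangle drawn with `<rect>`. Its stroke #000000 means engrave at S272, F4686. After flipping Y the toolpath is (40.428,213.638) → (146.204,213.638) → (146.204,120.121) → (40.428,120.121) → (40.428,213.638), returning to the start.

Shape 5 is a line segment drawn with `<path>`. Its stroke #000000 means engrave at S272, F4686. After flipping Y the toolpath is (133.162,157.369) → (263.009,211.527).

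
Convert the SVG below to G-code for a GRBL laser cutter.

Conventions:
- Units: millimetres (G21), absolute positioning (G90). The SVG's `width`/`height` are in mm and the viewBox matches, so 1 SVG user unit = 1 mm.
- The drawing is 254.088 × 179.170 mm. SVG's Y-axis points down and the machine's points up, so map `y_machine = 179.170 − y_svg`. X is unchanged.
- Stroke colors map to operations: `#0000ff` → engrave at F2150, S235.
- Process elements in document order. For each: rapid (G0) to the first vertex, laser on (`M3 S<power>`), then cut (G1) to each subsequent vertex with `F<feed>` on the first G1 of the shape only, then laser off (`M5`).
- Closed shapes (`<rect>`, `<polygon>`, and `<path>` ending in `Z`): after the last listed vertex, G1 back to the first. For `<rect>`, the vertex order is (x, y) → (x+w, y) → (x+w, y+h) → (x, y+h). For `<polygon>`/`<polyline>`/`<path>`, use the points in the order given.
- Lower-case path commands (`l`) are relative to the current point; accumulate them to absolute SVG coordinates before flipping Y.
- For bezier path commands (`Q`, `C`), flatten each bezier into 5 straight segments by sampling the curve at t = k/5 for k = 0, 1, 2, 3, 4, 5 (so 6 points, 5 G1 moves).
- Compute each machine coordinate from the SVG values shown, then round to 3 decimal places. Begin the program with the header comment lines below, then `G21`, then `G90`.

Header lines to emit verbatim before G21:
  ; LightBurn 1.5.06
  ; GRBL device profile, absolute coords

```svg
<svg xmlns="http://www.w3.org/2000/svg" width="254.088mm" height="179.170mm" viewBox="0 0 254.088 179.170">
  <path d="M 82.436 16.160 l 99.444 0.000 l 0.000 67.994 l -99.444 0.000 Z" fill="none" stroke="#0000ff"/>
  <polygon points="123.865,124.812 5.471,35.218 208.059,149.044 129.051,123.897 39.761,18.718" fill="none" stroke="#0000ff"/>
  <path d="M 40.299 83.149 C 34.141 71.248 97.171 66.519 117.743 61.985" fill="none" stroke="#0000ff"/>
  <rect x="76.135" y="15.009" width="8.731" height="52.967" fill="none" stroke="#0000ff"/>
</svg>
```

viewBox `0 0 254.088 179.170` with mm width/height → 1 unit = 1 mm. Flip: y_m = 179.170 − y_svg.

**Shape 1** — `<path>` rectangle, stroke `#0000ff` → engrave (S235, F2150). Machine vertices: (82.436,163.010) → (181.880,163.010) → (181.880,95.016) → (82.436,95.016) → (82.436,163.010). Closed: final G1 returns to the first vertex.

**Shape 2** — `<polygon>` closed polygon, stroke `#0000ff` → engrave (S235, F2150). Machine vertices: (123.865,54.358) → (5.471,143.952) → (208.059,30.126) → (129.051,55.273) → (39.761,160.452) → (123.865,54.358). Closed: final G1 returns to the first vertex.

**Shape 3** — `<path>` cubic bezier, stroke `#0000ff` → engrave (S235, F2150). Control points (SVG): P0=(40.299,83.149), P1=(34.141,71.248), P2=(97.171,66.519), P3=(117.743,61.985); sampled at t=k/5. Machine vertices: (40.299,96.021) → (44.014,102.357) → (58.974,107.306) → (79.822,111.204) → (101.198,114.385) → (117.743,117.185). Open path.

**Shape 4** — `<rect>` rectangle, stroke `#0000ff` → engrave (S235, F2150). Machine vertices: (76.135,164.161) → (84.866,164.161) → (84.866,111.194) → (76.135,111.194) → (76.135,164.161). Closed: final G1 returns to the first vertex.

; LightBurn 1.5.06
; GRBL device profile, absolute coords
G21
G90
G0 X82.436 Y163.010
M3 S235
G1 X181.880 Y163.010 F2150
G1 X181.880 Y95.016
G1 X82.436 Y95.016
G1 X82.436 Y163.010
M5
G0 X123.865 Y54.358
M3 S235
G1 X5.471 Y143.952 F2150
G1 X208.059 Y30.126
G1 X129.051 Y55.273
G1 X39.761 Y160.452
G1 X123.865 Y54.358
M5
G0 X40.299 Y96.021
M3 S235
G1 X44.014 Y102.357 F2150
G1 X58.974 Y107.306
G1 X79.822 Y111.204
G1 X101.198 Y114.385
G1 X117.743 Y117.185
M5
G0 X76.135 Y164.161
M3 S235
G1 X84.866 Y164.161 F2150
G1 X84.866 Y111.194
G1 X76.135 Y111.194
G1 X76.135 Y164.161
M5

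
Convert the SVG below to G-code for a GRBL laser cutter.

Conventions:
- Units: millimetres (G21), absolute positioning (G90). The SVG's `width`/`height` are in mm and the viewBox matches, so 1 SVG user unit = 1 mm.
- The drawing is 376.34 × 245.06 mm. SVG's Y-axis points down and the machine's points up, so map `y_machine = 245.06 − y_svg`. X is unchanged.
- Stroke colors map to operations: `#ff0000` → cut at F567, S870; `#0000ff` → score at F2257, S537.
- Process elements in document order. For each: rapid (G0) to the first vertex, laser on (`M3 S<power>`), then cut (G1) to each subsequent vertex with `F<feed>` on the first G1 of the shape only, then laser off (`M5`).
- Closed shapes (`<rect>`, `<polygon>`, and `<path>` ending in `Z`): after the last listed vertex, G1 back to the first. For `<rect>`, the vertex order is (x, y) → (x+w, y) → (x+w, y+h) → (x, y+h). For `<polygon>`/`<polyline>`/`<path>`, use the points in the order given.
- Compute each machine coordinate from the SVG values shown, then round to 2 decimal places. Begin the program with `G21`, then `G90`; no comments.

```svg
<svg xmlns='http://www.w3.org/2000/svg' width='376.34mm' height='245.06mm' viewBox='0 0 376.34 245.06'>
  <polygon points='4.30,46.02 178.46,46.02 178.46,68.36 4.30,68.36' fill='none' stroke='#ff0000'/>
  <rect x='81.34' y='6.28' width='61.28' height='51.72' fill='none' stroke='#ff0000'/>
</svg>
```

G21
G90
G0 X4.30 Y199.04
M3 S870
G1 X178.46 Y199.04 F567
G1 X178.46 Y176.70
G1 X4.30 Y176.70
G1 X4.30 Y199.04
M5
G0 X81.34 Y238.78
M3 S870
G1 X142.62 Y238.78 F567
G1 X142.62 Y187.06
G1 X81.34 Y187.06
G1 X81.34 Y238.78
M5

viewBox `0 0 376.34 245.06` with mm width/height → 1 unit = 1 mm. Flip: y_m = 245.06 − y_svg.

**Shape 1** — `<polygon>` rectangle, stroke `#ff0000` → cut (S870, F567). Machine vertices: (4.30,199.04) → (178.46,199.04) → (178.46,176.70) → (4.30,176.70) → (4.30,199.04). Closed: final G1 returns to the first vertex.

**Shape 2** — `<rect>` rectangle, stroke `#ff0000` → cut (S870, F567). Machine vertices: (81.34,238.78) → (142.62,238.78) → (142.62,187.06) → (81.34,187.06) → (81.34,238.78). Closed: final G1 returns to the first vertex.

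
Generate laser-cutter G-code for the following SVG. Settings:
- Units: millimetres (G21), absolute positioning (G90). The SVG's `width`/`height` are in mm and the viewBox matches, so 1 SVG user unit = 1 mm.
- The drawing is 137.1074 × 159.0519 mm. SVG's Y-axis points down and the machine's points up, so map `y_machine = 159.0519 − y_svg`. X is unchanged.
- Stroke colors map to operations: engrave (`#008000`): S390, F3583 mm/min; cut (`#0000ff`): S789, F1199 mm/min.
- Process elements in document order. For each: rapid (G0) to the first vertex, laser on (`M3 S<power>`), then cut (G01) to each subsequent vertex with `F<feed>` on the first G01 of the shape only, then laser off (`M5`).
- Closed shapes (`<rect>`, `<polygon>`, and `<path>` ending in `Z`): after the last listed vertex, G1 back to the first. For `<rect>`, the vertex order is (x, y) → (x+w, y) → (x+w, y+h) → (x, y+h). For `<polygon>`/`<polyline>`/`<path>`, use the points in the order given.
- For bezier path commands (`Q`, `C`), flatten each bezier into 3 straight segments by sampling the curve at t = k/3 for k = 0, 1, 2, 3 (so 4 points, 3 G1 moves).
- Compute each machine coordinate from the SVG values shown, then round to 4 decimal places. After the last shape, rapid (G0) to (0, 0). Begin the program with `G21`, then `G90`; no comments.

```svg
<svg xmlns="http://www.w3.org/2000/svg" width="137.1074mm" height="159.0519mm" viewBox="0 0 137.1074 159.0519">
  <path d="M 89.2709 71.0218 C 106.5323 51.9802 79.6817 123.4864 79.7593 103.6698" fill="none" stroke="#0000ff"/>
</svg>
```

Since the viewBox matches the mm dimensions, user units are millimetres directly. The only transform is the Y-flip y_m = 159.0519 − y_svg.

Shape 1 is a cubic bezier drawn with `<path>`. Its stroke #0000ff means cut at S789, F1199. After flipping Y the toolpath is (89.2709,88.0301) → (94.4594,83.6250) → (86.0266,59.2705) → (79.7593,55.3821).

G21
G90
G0 X89.2709 Y88.0301
M3 S789
G01 X94.4594 Y83.6250 F1199
G01 X86.0266 Y59.2705
G01 X79.7593 Y55.3821
M5
G0 X0.0000 Y0.0000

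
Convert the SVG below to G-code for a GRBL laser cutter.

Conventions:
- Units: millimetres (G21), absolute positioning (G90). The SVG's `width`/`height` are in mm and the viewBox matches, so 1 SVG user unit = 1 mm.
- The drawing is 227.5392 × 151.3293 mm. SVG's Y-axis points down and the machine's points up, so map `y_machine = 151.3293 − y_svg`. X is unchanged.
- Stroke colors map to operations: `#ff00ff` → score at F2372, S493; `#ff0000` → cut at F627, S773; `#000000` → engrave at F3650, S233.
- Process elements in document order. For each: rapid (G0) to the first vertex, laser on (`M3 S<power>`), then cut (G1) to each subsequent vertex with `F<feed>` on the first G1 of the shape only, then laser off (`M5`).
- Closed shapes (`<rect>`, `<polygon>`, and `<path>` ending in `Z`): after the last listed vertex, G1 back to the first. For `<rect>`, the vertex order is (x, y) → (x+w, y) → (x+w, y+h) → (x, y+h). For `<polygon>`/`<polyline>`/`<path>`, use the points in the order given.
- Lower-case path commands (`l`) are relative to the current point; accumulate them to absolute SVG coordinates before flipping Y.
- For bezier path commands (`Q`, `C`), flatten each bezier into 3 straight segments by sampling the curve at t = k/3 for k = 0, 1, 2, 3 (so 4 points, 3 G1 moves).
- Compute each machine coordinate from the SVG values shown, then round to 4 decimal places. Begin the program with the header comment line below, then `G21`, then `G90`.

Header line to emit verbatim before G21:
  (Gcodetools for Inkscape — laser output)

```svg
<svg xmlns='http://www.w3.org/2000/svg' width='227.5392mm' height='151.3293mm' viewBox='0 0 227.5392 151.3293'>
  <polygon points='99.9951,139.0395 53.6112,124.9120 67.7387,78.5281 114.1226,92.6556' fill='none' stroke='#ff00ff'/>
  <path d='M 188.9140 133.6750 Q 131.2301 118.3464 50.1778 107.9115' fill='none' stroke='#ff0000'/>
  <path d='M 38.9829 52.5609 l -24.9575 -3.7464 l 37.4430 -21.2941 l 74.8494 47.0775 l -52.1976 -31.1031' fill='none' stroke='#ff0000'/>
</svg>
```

(Gcodetools for Inkscape — laser output)
G21
G90
G0 X99.9951 Y12.2898
M3 S493
G1 X53.6112 Y26.4173 F2372
G1 X67.7387 Y72.8012
G1 X114.1226 Y58.6737
G1 X99.9951 Y12.2898
M5
G0 X188.9140 Y17.6543
M3 S773
G1 X147.8616 Y27.3296 F627
G1 X101.6162 Y35.9175
G1 X50.1778 Y43.4178
M5
G0 X38.9829 Y98.7684
M3 S773
G1 X14.0254 Y102.5148 F627
G1 X51.4684 Y123.8089
G1 X126.3178 Y76.7314
G1 X74.1202 Y107.8345
M5

viewBox `0 0 227.5392 151.3293` with mm width/height → 1 unit = 1 mm. Flip: y_m = 151.3293 − y_svg.

**Shape 1** — `<polygon>` regular polygon, stroke `#ff00ff` → score (S493, F2372). Machine vertices: (99.9951,12.2898) → (53.6112,26.4173) → (67.7387,72.8012) → (114.1226,58.6737) → (99.9951,12.2898). Closed: final G1 returns to the first vertex.

**Shape 2** — `<path>` quadratic bezier, stroke `#ff0000` → cut (S773, F627). Control points (SVG): P0=(188.9140,133.6750), P1=(131.2301,118.3464), P2=(50.1778,107.9115); sampled at t=k/3. Machine vertices: (188.9140,17.6543) → (147.8616,27.3296) → (101.6162,35.9175) → (50.1778,43.4178). Open path.

**Shape 3** — `<path>` open polyline, stroke `#ff0000` → cut (S773, F627). Machine vertices: (38.9829,98.7684) → (14.0254,102.5148) → (51.4684,123.8089) → (126.3178,76.7314) → (74.1202,107.8345). Open path.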